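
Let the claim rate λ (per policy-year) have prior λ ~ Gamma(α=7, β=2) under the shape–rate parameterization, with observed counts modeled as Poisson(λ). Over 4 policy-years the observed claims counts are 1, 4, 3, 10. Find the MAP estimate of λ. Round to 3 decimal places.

Σxᵢ = 1+4+3+10 = 18, with n = 4.
Posterior ∝ λ^6e^(−2λ) · λ^18e^(−4λ) = λ^24e^(−6λ), i.e. Gamma(shape=25, rate=6).
The mode of a Gamma(a, b) with a ≥ 1 (shape–rate) is (a−1)/b = 24/6 ≈ 4.000.

λ̂_MAP = 4.000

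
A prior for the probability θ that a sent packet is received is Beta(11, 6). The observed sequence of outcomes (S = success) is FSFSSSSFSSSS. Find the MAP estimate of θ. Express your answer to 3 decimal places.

θ̂_MAP = 0.704

Prior: Beta(11, 6).
Data: 9 successes in 12 trials (from the sequence). The binomial likelihood contributes θ^9(1−θ)^3, so the posterior is Beta(11+9, 6+3) = Beta(20, 9).
For Beta(a, b) with a, b > 1 the mode is (a−1)/(a+b−2) = 19/27 ≈ 0.704.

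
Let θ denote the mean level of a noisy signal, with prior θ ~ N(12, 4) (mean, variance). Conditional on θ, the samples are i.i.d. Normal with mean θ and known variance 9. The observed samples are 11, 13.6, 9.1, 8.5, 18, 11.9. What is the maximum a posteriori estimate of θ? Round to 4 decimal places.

θ̂_MAP = 12.0121

n = 6; x̄ = (11 + 13.6 + 9.1 + 8.5 + 18 + 11.9)/6 = 72.1/6 = 721/60 ≈ 12.0167.
For a Normal prior and Normal likelihood with known variance, the posterior is Normal; its mode equals its mean, the precision-weighted average.
Prior precision 1/σ₀² = 1/4 = 0.25; data precision n/σ² = 6/9 = 2/3.
θ̂ = (0.25·12 + (2/3)·(721/60)) / (0.25 + 2/3) = (991/90)/(11/12) = 1982/165 ≈ 12.0121.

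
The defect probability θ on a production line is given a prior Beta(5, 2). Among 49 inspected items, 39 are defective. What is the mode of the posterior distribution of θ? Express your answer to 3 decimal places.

Prior: Beta(5, 2).
Data: 39 successes in 49 trials. The binomial likelihood contributes θ^39(1−θ)^10, so the posterior is Beta(5+39, 2+10) = Beta(44, 12).
For Beta(a, b) with a, b > 1 the mode is (a−1)/(a+b−2) = 43/54 ≈ 0.796.

θ̂_MAP = 0.796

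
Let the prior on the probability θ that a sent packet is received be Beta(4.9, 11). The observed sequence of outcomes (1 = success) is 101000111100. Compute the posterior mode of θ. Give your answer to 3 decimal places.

θ̂_MAP = 0.382

Prior: Beta(4.9, 11).
Data: 6 successes in 12 trials (from the sequence). The binomial likelihood contributes θ^6(1−θ)^6, so the posterior is Beta(4.9+6, 11+6) = Beta(10.9, 17).
For Beta(a, b) with a, b > 1 the mode is (a−1)/(a+b−2) = 9.9/25.9 ≈ 0.382.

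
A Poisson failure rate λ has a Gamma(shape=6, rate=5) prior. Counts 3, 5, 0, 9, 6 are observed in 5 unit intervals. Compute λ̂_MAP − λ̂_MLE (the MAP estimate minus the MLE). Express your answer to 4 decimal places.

MAP − MLE = -1.8000

Σxᵢ = 23. Posterior is Gamma(29, 10); MAP = (29−1)/10 = 28/10 ≈ 2.80000.
MLE = x̄ = 23/5 ≈ 4.60000.
Difference = 28/10 − 23/5 = -9/5 ≈ -1.8000.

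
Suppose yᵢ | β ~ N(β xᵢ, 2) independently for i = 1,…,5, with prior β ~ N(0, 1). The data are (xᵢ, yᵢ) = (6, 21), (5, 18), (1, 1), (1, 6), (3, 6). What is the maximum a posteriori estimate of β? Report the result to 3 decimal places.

log p(β | y) = −Σ(yᵢ − βxᵢ)²/(2·2) − β²/(2·1) + const.
Setting the derivative to zero: Σxᵢ(yᵢ − βxᵢ)/2 − β/1 = 0, so β = Σxᵢyᵢ / (Σxᵢ² + σ²/τ²).
Σxᵢyᵢ = 6·21 + 5·18 + 1·1 + 1·6 + 3·6 = 241; Σxᵢ² = 72; σ²/τ² = 2.
β̂_MAP = 241 / (72 + 2) = 241/74 ≈ 3.257.

β̂_MAP = 3.257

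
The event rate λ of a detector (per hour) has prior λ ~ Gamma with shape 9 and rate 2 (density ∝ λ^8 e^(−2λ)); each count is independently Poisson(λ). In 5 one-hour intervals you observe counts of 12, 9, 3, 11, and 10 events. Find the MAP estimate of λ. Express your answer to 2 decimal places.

Σxᵢ = 12+9+3+11+10 = 45, with n = 5.
Posterior ∝ λ^8e^(−2λ) · λ^45e^(−5λ) = λ^53e^(−7λ), i.e. Gamma(shape=54, rate=7).
The mode of a Gamma(a, b) with a ≥ 1 (shape–rate) is (a−1)/b = 53/7 ≈ 7.57.

λ̂_MAP = 7.57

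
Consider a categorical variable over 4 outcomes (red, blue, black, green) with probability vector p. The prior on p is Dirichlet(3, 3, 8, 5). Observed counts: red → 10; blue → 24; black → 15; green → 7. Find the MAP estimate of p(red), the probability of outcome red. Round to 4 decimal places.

The posterior is Dirichlet(αᵢ + nᵢ) = Dirichlet(13, 27, 23, 12).
For a Dirichlet(a₁,…,a_K) with all aᵢ > 1, the mode has j-th component (aⱼ − 1)/(Σaᵢ − K).
Here Σaᵢ = 75 and K = 4, so p(red) = (13 − 1)/(75 − 4) = 12/71 ≈ 0.1690.

MAP estimate of p(red) = 0.1690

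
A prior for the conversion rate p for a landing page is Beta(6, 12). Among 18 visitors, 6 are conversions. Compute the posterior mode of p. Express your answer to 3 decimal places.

Prior: Beta(6, 12).
Data: 6 successes in 18 trials. The binomial likelihood contributes p^6(1−p)^12, so the posterior is Beta(6+6, 12+12) = Beta(12, 24).
For Beta(a, b) with a, b > 1 the mode is (a−1)/(a+b−2) = 11/34 ≈ 0.324.

p̂_MAP = 0.324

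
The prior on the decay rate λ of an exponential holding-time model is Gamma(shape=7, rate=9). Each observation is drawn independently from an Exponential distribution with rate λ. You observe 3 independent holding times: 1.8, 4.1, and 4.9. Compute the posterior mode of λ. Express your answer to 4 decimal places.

λ̂_MAP = 0.4545

The Exponential(rate=λ) likelihood is ∝ λ^n e^(−λΣtᵢ). Here n = 3 and Σtᵢ = 1.8 + 4.1 + 4.9 = 10.8.
Posterior ∝ λ^6e^(−9λ) · λ^3e^(−10.8λ) = λ^9e^(−19.8λ), i.e. Gamma(10, 19.8).
Mode = (a−1)/b = 9/19.8 ≈ 0.4545.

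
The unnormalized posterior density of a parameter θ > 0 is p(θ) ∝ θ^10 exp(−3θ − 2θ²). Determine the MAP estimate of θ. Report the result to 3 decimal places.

θ̂_MAP = 1.250

ℓ'(θ) = 10/θ − 3 − 4θ. Setting this to zero and multiplying by θ: 4θ² + 3θ − 10 = 0.
θ = (−3 + √(3² + 4·4·10)) / (2·4) = (−3 + √169) / 8 = (−3 + 13)/8 = 5/4.
ℓ''(θ) = −10/θ² − 4 < 0, confirming a maximum.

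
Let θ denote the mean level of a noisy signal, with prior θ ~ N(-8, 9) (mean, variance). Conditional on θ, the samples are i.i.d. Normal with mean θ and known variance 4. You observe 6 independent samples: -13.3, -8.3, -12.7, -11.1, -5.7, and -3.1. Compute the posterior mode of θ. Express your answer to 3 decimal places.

θ̂_MAP = -8.962

n = 6; x̄ = ((-13.3) + (-8.3) + (-12.7) + (-11.1) + (-5.7) + (-3.1))/6 = -54.2/6 = -271/30 ≈ -9.0333.
For a Normal prior and Normal likelihood with known variance, the posterior is Normal; its mode equals its mean, the precision-weighted average.
Prior precision 1/σ₀² = 1/9; data precision n/σ² = 6/4 = 1.5.
θ̂ = ((1/9)·(-8) + 1.5·(-271/30)) / (1/9 + 1.5) = (-2599/180)/(29/18) = -2599/290 ≈ -8.962.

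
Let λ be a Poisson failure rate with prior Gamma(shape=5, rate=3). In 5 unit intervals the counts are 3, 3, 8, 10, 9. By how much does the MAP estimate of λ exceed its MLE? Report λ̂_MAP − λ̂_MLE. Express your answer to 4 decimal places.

MAP − MLE = -1.9750

Σxᵢ = 33. Posterior is Gamma(38, 8); MAP = (38−1)/8 = 37/8 ≈ 4.62500.
MLE = x̄ = 33/5 ≈ 6.60000.
Difference = 37/8 − 33/5 = -79/40 ≈ -1.9750.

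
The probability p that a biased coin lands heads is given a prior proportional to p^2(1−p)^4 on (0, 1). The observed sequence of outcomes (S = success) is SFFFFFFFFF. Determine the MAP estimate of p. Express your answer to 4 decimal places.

p̂_MAP = 0.1875

The prior density ∝ p^2(1−p)^4 is the kernel of Beta(3, 5).
Data: 1 success in 10 trials (from the sequence). The binomial likelihood contributes p(1−p)^9, so the posterior is Beta(3+1, 5+9) = Beta(4, 14).
For Beta(a, b) with a, b > 1 the mode is (a−1)/(a+b−2) = 3/16 ≈ 0.1875.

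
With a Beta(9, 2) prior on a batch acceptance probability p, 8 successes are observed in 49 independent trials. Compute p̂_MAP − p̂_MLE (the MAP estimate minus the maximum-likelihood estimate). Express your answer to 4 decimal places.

Posterior is Beta(17, 43); MAP = (17−1)/(60−2) = 16/58 ≈ 0.27586.
MLE ignores the prior: p̂_MLE = k/n = 8/49 ≈ 0.16327.
Difference = 16/58 − 8/49 = 160/1421 ≈ 0.1126.

MAP − MLE = 0.1126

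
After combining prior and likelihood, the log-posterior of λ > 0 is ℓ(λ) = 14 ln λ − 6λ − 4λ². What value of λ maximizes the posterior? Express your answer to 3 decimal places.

ℓ'(λ) = 14/λ − 6 − 8λ. Setting this to zero and multiplying by λ: 8λ² + 6λ − 14 = 0.
λ = (−6 + √(6² + 4·8·14)) / (2·8) = (−6 + √484) / 16 = (−6 + 22)/16 = 1.
ℓ''(λ) = −14/λ² − 8 < 0, confirming a maximum.

λ̂_MAP = 1.000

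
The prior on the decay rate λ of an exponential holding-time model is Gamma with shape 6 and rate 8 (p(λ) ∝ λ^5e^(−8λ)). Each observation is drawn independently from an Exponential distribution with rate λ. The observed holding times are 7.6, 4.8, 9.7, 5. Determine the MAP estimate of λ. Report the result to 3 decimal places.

λ̂_MAP = 0.256

The Exponential(rate=λ) likelihood is ∝ λ^n e^(−λΣtᵢ). Here n = 4 and Σtᵢ = 7.6 + 4.8 + 9.7 + 5 = 27.1.
Posterior ∝ λ^5e^(−8λ) · λ^4e^(−27.1λ) = λ^9e^(−35.1λ), i.e. Gamma(10, 35.1).
Mode = (a−1)/b = 9/35.1 ≈ 0.256.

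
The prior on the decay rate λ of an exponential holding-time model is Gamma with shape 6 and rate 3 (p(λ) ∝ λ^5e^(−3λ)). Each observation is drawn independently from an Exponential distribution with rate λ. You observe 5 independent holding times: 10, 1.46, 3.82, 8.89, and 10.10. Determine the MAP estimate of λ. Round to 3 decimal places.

The Exponential(rate=λ) likelihood is ∝ λ^n e^(−λΣtᵢ). Here n = 5 and Σtᵢ = 10 + 1.46 + 3.82 + 8.89 + 10.10 = 34.27.
Posterior ∝ λ^5e^(−3λ) · λ^5e^(−34.27λ) = λ^10e^(−37.27λ), i.e. Gamma(11, 37.27).
Mode = (a−1)/b = 10/37.27 ≈ 0.268.

λ̂_MAP = 0.268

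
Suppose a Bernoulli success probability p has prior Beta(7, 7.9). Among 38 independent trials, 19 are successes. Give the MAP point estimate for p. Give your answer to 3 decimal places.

p̂_MAP = 0.491

Prior: Beta(7, 7.9).
Data: 19 successes in 38 trials. The binomial likelihood contributes p^19(1−p)^19, so the posterior is Beta(7+19, 7.9+19) = Beta(26, 26.9).
For Beta(a, b) with a, b > 1 the mode is (a−1)/(a+b−2) = 25/50.9 ≈ 0.491.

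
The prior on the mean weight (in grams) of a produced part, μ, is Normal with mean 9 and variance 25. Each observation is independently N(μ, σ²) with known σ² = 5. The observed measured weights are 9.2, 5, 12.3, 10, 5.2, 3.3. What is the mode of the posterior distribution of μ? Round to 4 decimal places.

μ̂_MAP = 7.5484

n = 6; x̄ = (9.2 + 5 + 12.3 + 10 + 5.2 + 3.3)/6 = 45/6 = 7.5.
For a Normal prior and Normal likelihood with known variance, the posterior is Normal; its mode equals its mean, the precision-weighted average.
Prior precision 1/σ₀² = 1/25 = 0.04; data precision n/σ² = 6/5 = 1.2.
μ̂ = (0.04·9 + 1.2·7.5) / (0.04 + 1.2) = 9.36/1.24 = 234/31 ≈ 7.5484.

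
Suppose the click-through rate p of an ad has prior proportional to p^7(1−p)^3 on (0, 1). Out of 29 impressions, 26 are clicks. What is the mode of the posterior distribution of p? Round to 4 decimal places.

The prior density ∝ p^7(1−p)^3 is the kernel of Beta(8, 4).
Data: 26 successes in 29 trials. The binomial likelihood contributes p^26(1−p)^3, so the posterior is Beta(8+26, 4+3) = Beta(34, 7).
For Beta(a, b) with a, b > 1 the mode is (a−1)/(a+b−2) = 33/39 ≈ 0.8462.

p̂_MAP = 0.8462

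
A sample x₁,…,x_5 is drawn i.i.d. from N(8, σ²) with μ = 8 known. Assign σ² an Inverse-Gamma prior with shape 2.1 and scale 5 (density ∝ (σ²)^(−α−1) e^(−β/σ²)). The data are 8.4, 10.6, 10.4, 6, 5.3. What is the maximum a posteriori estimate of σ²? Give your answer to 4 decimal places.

Sum of squared deviations about the known mean: SS = (8.4−8)² + (10.6−8)² + (10.4−8)² + (6−8)² + (5.3−8)² = 23.97.
The Normal likelihood contributes (σ²)^(−n/2) exp(−SS/(2σ²)), so the posterior is Inverse-Gamma(α + n/2, β + SS/2) = Inverse-Gamma(4.6, 16.985).
The mode of Inverse-Gamma(a, b) is b/(a+1) = 16.985/5.6 ≈ 3.0330.

σ̂²_MAP = 3.0330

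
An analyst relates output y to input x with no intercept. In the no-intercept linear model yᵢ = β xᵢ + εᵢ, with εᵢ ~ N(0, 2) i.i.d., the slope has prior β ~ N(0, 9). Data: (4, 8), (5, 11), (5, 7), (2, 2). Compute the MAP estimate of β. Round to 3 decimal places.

log p(β | y) = −Σ(yᵢ − βxᵢ)²/(2·2) − β²/(2·9) + const.
Setting the derivative to zero: Σxᵢ(yᵢ − βxᵢ)/2 − β/9 = 0, so β = Σxᵢyᵢ / (Σxᵢ² + σ²/τ²).
Σxᵢyᵢ = 4·8 + 5·11 + 5·7 + 2·2 = 126; Σxᵢ² = 70; σ²/τ² = 2/9.
β̂_MAP = 126 / (70 + 2/9) = 126/(632/9) = 567/316 ≈ 1.794.

β̂_MAP = 1.794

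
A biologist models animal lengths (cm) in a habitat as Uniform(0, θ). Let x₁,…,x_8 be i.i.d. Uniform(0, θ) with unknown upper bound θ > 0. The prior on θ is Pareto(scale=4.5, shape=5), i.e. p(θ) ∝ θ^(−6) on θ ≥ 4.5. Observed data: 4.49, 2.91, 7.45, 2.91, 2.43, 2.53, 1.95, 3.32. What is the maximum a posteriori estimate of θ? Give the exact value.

The Uniform(0, θ) likelihood is θ^(−n) for θ ≥ max(xᵢ), zero otherwise. Here max(xᵢ) = 7.45.
Posterior ∝ θ^(−6) · θ^(−8) = θ^(−14) on θ ≥ max(4.5, 7.45) = 7.45.
This density is strictly decreasing in θ, so the posterior mode lies at the lower boundary of the support.

θ̂_MAP = 7.45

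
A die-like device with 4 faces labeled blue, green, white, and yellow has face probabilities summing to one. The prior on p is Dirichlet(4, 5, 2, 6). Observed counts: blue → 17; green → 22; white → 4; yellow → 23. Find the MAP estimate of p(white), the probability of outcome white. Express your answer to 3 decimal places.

The posterior is Dirichlet(αᵢ + nᵢ) = Dirichlet(21, 27, 6, 29).
For a Dirichlet(a₁,…,a_K) with all aᵢ > 1, the mode has j-th component (aⱼ − 1)/(Σaᵢ − K).
Here Σaᵢ = 83 and K = 4, so p(white) = (6 − 1)/(83 − 4) = 5/79 ≈ 0.063.

MAP estimate of p(white) = 0.063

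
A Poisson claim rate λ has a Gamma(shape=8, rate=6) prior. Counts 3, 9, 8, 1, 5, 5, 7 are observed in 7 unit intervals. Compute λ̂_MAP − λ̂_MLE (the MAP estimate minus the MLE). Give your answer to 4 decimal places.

MAP − MLE = -1.9670

Σxᵢ = 38. Posterior is Gamma(46, 13); MAP = (46−1)/13 = 45/13 ≈ 3.46154.
MLE = x̄ = 38/7 ≈ 5.42857.
Difference = 45/13 − 38/7 = -179/91 ≈ -1.9670.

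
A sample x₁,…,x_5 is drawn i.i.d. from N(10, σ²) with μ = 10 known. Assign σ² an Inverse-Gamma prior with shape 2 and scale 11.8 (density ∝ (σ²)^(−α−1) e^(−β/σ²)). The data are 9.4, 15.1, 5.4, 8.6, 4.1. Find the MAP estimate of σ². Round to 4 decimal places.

Sum of squared deviations about the known mean: SS = (9.4−10)² + (15.1−10)² + (5.4−10)² + (8.6−10)² + (4.1−10)² = 84.3.
The Normal likelihood contributes (σ²)^(−n/2) exp(−SS/(2σ²)), so the posterior is Inverse-Gamma(α + n/2, β + SS/2) = Inverse-Gamma(4.5, 53.95).
The mode of Inverse-Gamma(a, b) is b/(a+1) = 53.95/5.5 ≈ 9.8091.

σ̂²_MAP = 9.8091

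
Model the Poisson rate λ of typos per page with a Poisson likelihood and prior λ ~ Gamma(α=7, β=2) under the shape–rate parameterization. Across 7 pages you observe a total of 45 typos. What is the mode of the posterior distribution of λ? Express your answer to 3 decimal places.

Σxᵢ = 45, n = 7.
Posterior ∝ λ^6e^(−2λ) · λ^45e^(−7λ) = λ^51e^(−9λ), i.e. Gamma(shape=52, rate=9).
The mode of a Gamma(a, b) with a ≥ 1 (shape–rate) is (a−1)/b = 51/9 ≈ 5.667.

λ̂_MAP = 5.667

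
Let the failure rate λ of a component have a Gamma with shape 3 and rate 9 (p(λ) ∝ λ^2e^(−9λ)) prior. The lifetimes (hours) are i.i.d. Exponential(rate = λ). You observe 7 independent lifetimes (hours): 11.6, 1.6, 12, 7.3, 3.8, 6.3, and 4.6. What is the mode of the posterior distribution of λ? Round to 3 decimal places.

λ̂_MAP = 0.160

The Exponential(rate=λ) likelihood is ∝ λ^n e^(−λΣtᵢ). Here n = 7 and Σtᵢ = 11.6 + 1.6 + 12 + 7.3 + 3.8 + 6.3 + 4.6 = 47.2.
Posterior ∝ λ^2e^(−9λ) · λ^7e^(−47.2λ) = λ^9e^(−56.2λ), i.e. Gamma(10, 56.2).
Mode = (a−1)/b = 9/56.2 ≈ 0.160.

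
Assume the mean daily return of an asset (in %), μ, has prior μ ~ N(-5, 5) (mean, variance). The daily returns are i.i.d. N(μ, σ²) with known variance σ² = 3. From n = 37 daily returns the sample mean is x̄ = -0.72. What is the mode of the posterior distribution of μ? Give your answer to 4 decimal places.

μ̂_MAP = -0.7883

n = 37, x̄ = -0.72.
For a Normal prior and Normal likelihood with known variance, the posterior is Normal; its mode equals its mean, the precision-weighted average.
Prior precision 1/σ₀² = 1/5 = 0.2; data precision n/σ² = 37/3.
μ̂ = (0.2·(-5) + (37/3)·(-0.72)) / (0.2 + 37/3) = (-9.88)/(188/15) = -741/940 ≈ -0.7883.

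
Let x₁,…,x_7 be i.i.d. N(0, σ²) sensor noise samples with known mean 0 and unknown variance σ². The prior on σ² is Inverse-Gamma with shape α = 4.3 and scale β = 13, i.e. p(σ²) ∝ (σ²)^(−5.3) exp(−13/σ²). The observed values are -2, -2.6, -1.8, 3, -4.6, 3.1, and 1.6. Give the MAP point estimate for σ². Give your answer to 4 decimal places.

σ̂²_MAP = 4.6778

Sum of squared deviations about the known mean: SS = (-2−0)² + (-2.6−0)² + (-1.8−0)² + (3−0)² + (-4.6−0)² + (3.1−0)² + (1.6−0)² = 56.33.
The Normal likelihood contributes (σ²)^(−n/2) exp(−SS/(2σ²)), so the posterior is Inverse-Gamma(α + n/2, β + SS/2) = Inverse-Gamma(7.8, 41.165).
The mode of Inverse-Gamma(a, b) is b/(a+1) = 41.165/8.8 ≈ 4.6778.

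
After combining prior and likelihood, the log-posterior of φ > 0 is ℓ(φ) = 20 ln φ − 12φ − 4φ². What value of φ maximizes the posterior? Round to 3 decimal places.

ℓ'(φ) = 20/φ − 12 − 8φ. Setting this to zero and multiplying by φ: 8φ² + 12φ − 20 = 0.
φ = (−12 + √(12² + 4·8·20)) / (2·8) = (−12 + √784) / 16 = (−12 + 28)/16 = 1.
ℓ''(φ) = −20/φ² − 8 < 0, confirming a maximum.

φ̂_MAP = 1.000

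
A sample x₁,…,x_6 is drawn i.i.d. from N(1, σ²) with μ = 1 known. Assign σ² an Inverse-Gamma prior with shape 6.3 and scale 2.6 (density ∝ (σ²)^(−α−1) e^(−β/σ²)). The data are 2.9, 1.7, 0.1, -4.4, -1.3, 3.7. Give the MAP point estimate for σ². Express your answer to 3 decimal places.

Sum of squared deviations about the known mean: SS = (2.9−1)² + (1.7−1)² + (0.1−1)² + (-4.4−1)² + (-1.3−1)² + (3.7−1)² = 46.65.
The Normal likelihood contributes (σ²)^(−n/2) exp(−SS/(2σ²)), so the posterior is Inverse-Gamma(α + n/2, β + SS/2) = Inverse-Gamma(9.3, 25.925).
The mode of Inverse-Gamma(a, b) is b/(a+1) = 25.925/10.3 ≈ 2.517.

σ̂²_MAP = 2.517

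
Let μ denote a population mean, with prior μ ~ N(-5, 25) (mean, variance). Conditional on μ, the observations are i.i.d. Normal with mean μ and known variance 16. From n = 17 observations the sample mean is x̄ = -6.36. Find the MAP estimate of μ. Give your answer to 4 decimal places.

μ̂_MAP = -6.3107

n = 17, x̄ = -6.36.
For a Normal prior and Normal likelihood with known variance, the posterior is Normal; its mode equals its mean, the precision-weighted average.
Prior precision 1/σ₀² = 1/25 = 0.04; data precision n/σ² = 17/16 = 1.0625.
μ̂ = (0.04·(-5) + 1.0625·(-6.36)) / (0.04 + 1.0625) = (-6.9575)/1.1025 = -2783/441 ≈ -6.3107.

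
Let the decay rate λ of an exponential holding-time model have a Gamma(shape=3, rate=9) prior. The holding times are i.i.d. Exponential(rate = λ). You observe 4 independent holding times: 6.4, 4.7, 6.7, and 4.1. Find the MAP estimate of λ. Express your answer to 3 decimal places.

The Exponential(rate=λ) likelihood is ∝ λ^n e^(−λΣtᵢ). Here n = 4 and Σtᵢ = 6.4 + 4.7 + 6.7 + 4.1 = 21.9.
Posterior ∝ λ^2e^(−9λ) · λ^4e^(−21.9λ) = λ^6e^(−30.9λ), i.e. Gamma(7, 30.9).
Mode = (a−1)/b = 6/30.9 ≈ 0.194.

λ̂_MAP = 0.194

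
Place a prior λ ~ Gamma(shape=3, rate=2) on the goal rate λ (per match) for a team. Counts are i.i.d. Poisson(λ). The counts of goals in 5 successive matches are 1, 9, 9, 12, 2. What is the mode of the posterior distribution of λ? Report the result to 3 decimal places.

λ̂_MAP = 5.000

Σxᵢ = 1+9+9+12+2 = 33, with n = 5.
Posterior ∝ λ^2e^(−2λ) · λ^33e^(−5λ) = λ^35e^(−7λ), i.e. Gamma(shape=36, rate=7).
The mode of a Gamma(a, b) with a ≥ 1 (shape–rate) is (a−1)/b = 35/7 ≈ 5.000.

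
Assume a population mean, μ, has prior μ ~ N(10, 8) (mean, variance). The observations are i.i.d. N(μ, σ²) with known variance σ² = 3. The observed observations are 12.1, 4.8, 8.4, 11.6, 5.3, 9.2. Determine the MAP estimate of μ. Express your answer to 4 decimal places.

n = 6; x̄ = (12.1 + 4.8 + 8.4 + 11.6 + 5.3 + 9.2)/6 = 51.4/6 = 257/30 ≈ 8.5667.
For a Normal prior and Normal likelihood with known variance, the posterior is Normal; its mode equals its mean, the precision-weighted average.
Prior precision 1/σ₀² = 1/8 = 0.125; data precision n/σ² = 6/3 = 2.
μ̂ = (0.125·10 + 2·(257/30)) / (0.125 + 2) = (1103/60)/2.125 = 2206/255 ≈ 8.6510.

μ̂_MAP = 8.6510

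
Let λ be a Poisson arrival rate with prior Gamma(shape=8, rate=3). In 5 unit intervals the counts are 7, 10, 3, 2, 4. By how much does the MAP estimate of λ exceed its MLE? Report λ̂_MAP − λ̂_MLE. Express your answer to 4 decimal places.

Σxᵢ = 26. Posterior is Gamma(34, 8); MAP = (34−1)/8 = 33/8 ≈ 4.12500.
MLE = x̄ = 26/5 ≈ 5.20000.
Difference = 33/8 − 26/5 = -43/40 ≈ -1.0750.

MAP − MLE = -1.0750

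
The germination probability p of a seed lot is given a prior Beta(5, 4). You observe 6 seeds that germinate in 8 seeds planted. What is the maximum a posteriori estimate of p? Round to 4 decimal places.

p̂_MAP = 0.6667

Prior: Beta(5, 4).
Data: 6 successes in 8 trials. The binomial likelihood contributes p^6(1−p)^2, so the posterior is Beta(5+6, 4+2) = Beta(11, 6).
For Beta(a, b) with a, b > 1 the mode is (a−1)/(a+b−2) = 10/15 ≈ 0.6667.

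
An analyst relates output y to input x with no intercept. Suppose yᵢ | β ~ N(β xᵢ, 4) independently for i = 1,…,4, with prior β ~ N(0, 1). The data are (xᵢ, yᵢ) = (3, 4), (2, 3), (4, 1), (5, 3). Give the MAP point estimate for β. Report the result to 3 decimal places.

β̂_MAP = 0.638

log p(β | y) = −Σ(yᵢ − βxᵢ)²/(2·4) − β²/(2·1) + const.
Setting the derivative to zero: Σxᵢ(yᵢ − βxᵢ)/4 − β/1 = 0, so β = Σxᵢyᵢ / (Σxᵢ² + σ²/τ²).
Σxᵢyᵢ = 3·4 + 2·3 + 4·1 + 5·3 = 37; Σxᵢ² = 54; σ²/τ² = 4.
β̂_MAP = 37 / (54 + 4) = 37/58 ≈ 0.638.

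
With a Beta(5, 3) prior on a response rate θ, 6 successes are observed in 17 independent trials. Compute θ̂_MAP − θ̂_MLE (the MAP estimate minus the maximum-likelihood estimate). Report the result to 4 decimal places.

MAP − MLE = 0.0818

Posterior is Beta(11, 14); MAP = (11−1)/(25−2) = 10/23 ≈ 0.43478.
MLE ignores the prior: θ̂_MLE = k/n = 6/17 ≈ 0.35294.
Difference = 10/23 − 6/17 = 32/391 ≈ 0.0818.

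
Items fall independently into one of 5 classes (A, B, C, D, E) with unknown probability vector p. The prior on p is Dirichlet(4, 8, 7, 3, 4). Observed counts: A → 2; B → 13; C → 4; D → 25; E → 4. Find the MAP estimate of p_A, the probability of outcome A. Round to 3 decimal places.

MAP estimate of p_A = 0.072

The posterior is Dirichlet(αᵢ + nᵢ) = Dirichlet(6, 21, 11, 28, 8).
For a Dirichlet(a₁,…,a_K) with all aᵢ > 1, the mode has j-th component (aⱼ − 1)/(Σaᵢ − K).
Here Σaᵢ = 74 and K = 5, so p_A = (6 − 1)/(74 − 5) = 5/69 ≈ 0.072.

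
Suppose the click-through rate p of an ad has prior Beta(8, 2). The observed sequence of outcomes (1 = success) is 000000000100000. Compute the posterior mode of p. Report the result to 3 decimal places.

Prior: Beta(8, 2).
Data: 1 success in 15 trials (from the sequence). The binomial likelihood contributes p(1−p)^14, so the posterior is Beta(8+1, 2+14) = Beta(9, 16).
For Beta(a, b) with a, b > 1 the mode is (a−1)/(a+b−2) = 8/23 ≈ 0.348.

p̂_MAP = 0.348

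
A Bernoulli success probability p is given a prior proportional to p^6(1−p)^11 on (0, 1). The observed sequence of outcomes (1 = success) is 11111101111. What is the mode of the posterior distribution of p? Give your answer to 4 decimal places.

The prior density ∝ p^6(1−p)^11 is the kernel of Beta(7, 12).
Data: 10 successes in 11 trials (from the sequence). The binomial likelihood contributes p^10(1−p)^1, so the posterior is Beta(7+10, 12+1) = Beta(17, 13).
For Beta(a, b) with a, b > 1 the mode is (a−1)/(a+b−2) = 16/28 ≈ 0.5714.

p̂_MAP = 0.5714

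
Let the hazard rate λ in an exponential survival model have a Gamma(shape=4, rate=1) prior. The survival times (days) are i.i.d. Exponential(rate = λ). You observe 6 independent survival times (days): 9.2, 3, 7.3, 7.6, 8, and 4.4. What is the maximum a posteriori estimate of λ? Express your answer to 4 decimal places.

The Exponential(rate=λ) likelihood is ∝ λ^n e^(−λΣtᵢ). Here n = 6 and Σtᵢ = 9.2 + 3 + 7.3 + 7.6 + 8 + 4.4 = 39.5.
Posterior ∝ λ^3e^(−1λ) · λ^6e^(−39.5λ) = λ^9e^(−40.5λ), i.e. Gamma(10, 40.5).
Mode = (a−1)/b = 9/40.5 ≈ 0.2222.

λ̂_MAP = 0.2222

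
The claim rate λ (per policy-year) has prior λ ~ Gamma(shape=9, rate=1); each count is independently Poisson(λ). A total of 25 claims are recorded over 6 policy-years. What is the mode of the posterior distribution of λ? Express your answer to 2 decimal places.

Σxᵢ = 25, n = 6.
Posterior ∝ λ^8e^(−1λ) · λ^25e^(−6λ) = λ^33e^(−7λ), i.e. Gamma(shape=34, rate=7).
The mode of a Gamma(a, b) with a ≥ 1 (shape–rate) is (a−1)/b = 33/7 ≈ 4.71.

λ̂_MAP = 4.71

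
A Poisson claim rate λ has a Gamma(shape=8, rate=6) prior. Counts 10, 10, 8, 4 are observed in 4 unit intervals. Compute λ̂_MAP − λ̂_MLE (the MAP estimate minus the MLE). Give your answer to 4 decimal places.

Σxᵢ = 32. Posterior is Gamma(40, 10); MAP = (40−1)/10 = 39/10 ≈ 3.90000.
MLE = x̄ = 32/4 ≈ 8.00000.
Difference = 39/10 − 32/4 = -41/10 ≈ -4.1000.

MAP − MLE = -4.1000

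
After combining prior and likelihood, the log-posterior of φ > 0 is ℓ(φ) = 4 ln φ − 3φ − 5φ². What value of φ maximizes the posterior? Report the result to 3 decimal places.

ℓ'(φ) = 4/φ − 3 − 10φ. Setting this to zero and multiplying by φ: 10φ² + 3φ − 4 = 0.
φ = (−3 + √(3² + 4·10·4)) / (2·10) = (−3 + √169) / 20 = (−3 + 13)/20 = 1/2.
ℓ''(φ) = −4/φ² − 10 < 0, confirming a maximum.

φ̂_MAP = 0.500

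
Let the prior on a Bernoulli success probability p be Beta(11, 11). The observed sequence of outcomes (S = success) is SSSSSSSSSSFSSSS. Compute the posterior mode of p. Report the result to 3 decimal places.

Prior: Beta(11, 11).
Data: 14 successes in 15 trials (from the sequence). The binomial likelihood contributes p^14(1−p)^1, so the posterior is Beta(11+14, 11+1) = Beta(25, 12).
For Beta(a, b) with a, b > 1 the mode is (a−1)/(a+b−2) = 24/35 ≈ 0.686.

p̂_MAP = 0.686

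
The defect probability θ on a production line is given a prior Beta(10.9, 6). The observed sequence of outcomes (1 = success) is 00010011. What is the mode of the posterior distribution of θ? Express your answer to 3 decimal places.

θ̂_MAP = 0.563

Prior: Beta(10.9, 6).
Data: 3 successes in 8 trials (from the sequence). The binomial likelihood contributes θ^3(1−θ)^5, so the posterior is Beta(10.9+3, 6+5) = Beta(13.9, 11).
For Beta(a, b) with a, b > 1 the mode is (a−1)/(a+b−2) = 12.9/22.9 ≈ 0.563.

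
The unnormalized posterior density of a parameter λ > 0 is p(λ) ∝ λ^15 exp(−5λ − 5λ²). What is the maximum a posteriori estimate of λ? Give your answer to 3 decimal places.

λ̂_MAP = 1.000

ℓ'(λ) = 15/λ − 5 − 10λ. Setting this to zero and multiplying by λ: 10λ² + 5λ − 15 = 0.
λ = (−5 + √(5² + 4·10·15)) / (2·10) = (−5 + √625) / 20 = (−5 + 25)/20 = 1.
ℓ''(λ) = −15/λ² − 10 < 0, confirming a maximum.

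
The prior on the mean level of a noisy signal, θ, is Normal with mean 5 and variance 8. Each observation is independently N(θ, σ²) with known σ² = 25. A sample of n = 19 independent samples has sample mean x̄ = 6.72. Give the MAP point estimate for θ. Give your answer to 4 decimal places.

θ̂_MAP = 6.4771

n = 19, x̄ = 6.72.
For a Normal prior and Normal likelihood with known variance, the posterior is Normal; its mode equals its mean, the precision-weighted average.
Prior precision 1/σ₀² = 1/8 = 0.125; data precision n/σ² = 19/25 = 0.76.
θ̂ = (0.125·5 + 0.76·6.72) / (0.125 + 0.76) = 5.7322/0.885 = 28661/4425 ≈ 6.4771.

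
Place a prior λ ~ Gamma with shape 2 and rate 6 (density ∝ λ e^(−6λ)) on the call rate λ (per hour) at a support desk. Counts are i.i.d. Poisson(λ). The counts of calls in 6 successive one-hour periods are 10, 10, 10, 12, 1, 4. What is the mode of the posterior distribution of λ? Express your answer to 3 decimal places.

λ̂_MAP = 4.000

Σxᵢ = 10+10+10+12+1+4 = 47, with n = 6.
Posterior ∝ λe^(−6λ) · λ^47e^(−6λ) = λ^48e^(−12λ), i.e. Gamma(shape=49, rate=12).
The mode of a Gamma(a, b) with a ≥ 1 (shape–rate) is (a−1)/b = 48/12 ≈ 4.000.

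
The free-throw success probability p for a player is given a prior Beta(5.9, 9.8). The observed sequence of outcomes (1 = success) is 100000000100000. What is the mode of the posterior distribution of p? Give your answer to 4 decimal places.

p̂_MAP = 0.2404

Prior: Beta(5.9, 9.8).
Data: 2 successes in 15 trials (from the sequence). The binomial likelihood contributes p^2(1−p)^13, so the posterior is Beta(5.9+2, 9.8+13) = Beta(7.9, 22.8).
For Beta(a, b) with a, b > 1 the mode is (a−1)/(a+b−2) = 6.9/28.7 ≈ 0.2404.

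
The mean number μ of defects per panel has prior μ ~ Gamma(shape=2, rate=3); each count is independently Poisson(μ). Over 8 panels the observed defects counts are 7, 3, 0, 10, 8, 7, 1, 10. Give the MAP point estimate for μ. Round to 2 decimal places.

μ̂_MAP = 4.27

Σxᵢ = 7+3+0+10+8+7+1+10 = 46, with n = 8.
Posterior ∝ μe^(−3μ) · μ^46e^(−8μ) = μ^47e^(−11μ), i.e. Gamma(shape=48, rate=11).
The mode of a Gamma(a, b) with a ≥ 1 (shape–rate) is (a−1)/b = 47/11 ≈ 4.27.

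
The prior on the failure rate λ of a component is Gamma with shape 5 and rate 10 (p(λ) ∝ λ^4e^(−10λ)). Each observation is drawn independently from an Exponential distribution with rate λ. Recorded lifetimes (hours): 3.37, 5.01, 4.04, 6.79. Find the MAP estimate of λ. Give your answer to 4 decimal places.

The Exponential(rate=λ) likelihood is ∝ λ^n e^(−λΣtᵢ). Here n = 4 and Σtᵢ = 3.37 + 5.01 + 4.04 + 6.79 = 19.21.
Posterior ∝ λ^4e^(−10λ) · λ^4e^(−19.21λ) = λ^8e^(−29.21λ), i.e. Gamma(9, 29.21).
Mode = (a−1)/b = 8/29.21 ≈ 0.2739.

λ̂_MAP = 0.2739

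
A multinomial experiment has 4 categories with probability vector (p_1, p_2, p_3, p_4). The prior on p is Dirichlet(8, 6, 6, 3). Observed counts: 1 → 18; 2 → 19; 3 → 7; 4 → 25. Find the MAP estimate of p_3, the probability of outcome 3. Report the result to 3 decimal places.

MAP estimate: 0.136

The posterior is Dirichlet(αᵢ + nᵢ) = Dirichlet(26, 25, 13, 28).
For a Dirichlet(a₁,…,a_K) with all aᵢ > 1, the mode has j-th component (aⱼ − 1)/(Σaᵢ − K).
Here Σaᵢ = 92 and K = 4, so p_3 = (13 − 1)/(92 − 4) = 12/88 ≈ 0.136.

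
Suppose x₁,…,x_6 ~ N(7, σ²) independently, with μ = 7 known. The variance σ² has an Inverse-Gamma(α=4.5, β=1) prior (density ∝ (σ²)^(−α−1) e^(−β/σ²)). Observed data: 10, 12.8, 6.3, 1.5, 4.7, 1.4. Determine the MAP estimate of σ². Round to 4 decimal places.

Sum of squared deviations about the known mean: SS = (10−7)² + (12.8−7)² + (6.3−7)² + (1.5−7)² + (4.7−7)² + (1.4−7)² = 110.03.
The Normal likelihood contributes (σ²)^(−n/2) exp(−SS/(2σ²)), so the posterior is Inverse-Gamma(α + n/2, β + SS/2) = Inverse-Gamma(7.5, 56.015).
The mode of Inverse-Gamma(a, b) is b/(a+1) = 56.015/8.5 ≈ 6.5900.

σ̂²_MAP = 6.5900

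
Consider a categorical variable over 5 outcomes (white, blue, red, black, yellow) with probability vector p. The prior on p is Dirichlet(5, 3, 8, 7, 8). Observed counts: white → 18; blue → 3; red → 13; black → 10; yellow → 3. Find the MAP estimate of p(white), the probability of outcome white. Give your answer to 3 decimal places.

MAP estimate of p(white) = 0.301

The posterior is Dirichlet(αᵢ + nᵢ) = Dirichlet(23, 6, 21, 17, 11).
For a Dirichlet(a₁,…,a_K) with all aᵢ > 1, the mode has j-th component (aⱼ − 1)/(Σaᵢ − K).
Here Σaᵢ = 78 and K = 5, so p(white) = (23 − 1)/(78 − 5) = 22/73 ≈ 0.301.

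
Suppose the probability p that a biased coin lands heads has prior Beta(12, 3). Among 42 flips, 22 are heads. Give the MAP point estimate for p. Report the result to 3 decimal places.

p̂_MAP = 0.600

Prior: Beta(12, 3).
Data: 22 successes in 42 trials. The binomial likelihood contributes p^22(1−p)^20, so the posterior is Beta(12+22, 3+20) = Beta(34, 23).
For Beta(a, b) with a, b > 1 the mode is (a−1)/(a+b−2) = 33/55 ≈ 0.600.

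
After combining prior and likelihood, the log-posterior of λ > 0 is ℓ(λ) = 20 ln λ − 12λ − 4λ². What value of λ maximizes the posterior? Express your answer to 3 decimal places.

ℓ'(λ) = 20/λ − 12 − 8λ. Setting this to zero and multiplying by λ: 8λ² + 12λ − 20 = 0.
λ = (−12 + √(12² + 4·8·20)) / (2·8) = (−12 + √784) / 16 = (−12 + 28)/16 = 1.
ℓ''(λ) = −20/λ² − 8 < 0, confirming a maximum.

λ̂_MAP = 1.000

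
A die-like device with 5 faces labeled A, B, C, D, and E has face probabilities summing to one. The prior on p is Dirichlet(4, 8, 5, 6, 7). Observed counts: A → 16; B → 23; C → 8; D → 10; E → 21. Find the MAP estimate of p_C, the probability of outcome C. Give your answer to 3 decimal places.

The posterior is Dirichlet(αᵢ + nᵢ) = Dirichlet(20, 31, 13, 16, 28).
For a Dirichlet(a₁,…,a_K) with all aᵢ > 1, the mode has j-th component (aⱼ − 1)/(Σaᵢ − K).
Here Σaᵢ = 108 and K = 5, so p_C = (13 − 1)/(108 − 5) = 12/103 ≈ 0.117.

MAP estimate of p_C = 0.117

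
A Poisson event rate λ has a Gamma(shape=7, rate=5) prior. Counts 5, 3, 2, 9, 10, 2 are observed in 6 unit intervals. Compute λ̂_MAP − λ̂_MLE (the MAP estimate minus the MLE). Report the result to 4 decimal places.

MAP − MLE = -1.8030

Σxᵢ = 31. Posterior is Gamma(38, 11); MAP = (38−1)/11 = 37/11 ≈ 3.36364.
MLE = x̄ = 31/6 ≈ 5.16667.
Difference = 37/11 − 31/6 = -119/66 ≈ -1.8030.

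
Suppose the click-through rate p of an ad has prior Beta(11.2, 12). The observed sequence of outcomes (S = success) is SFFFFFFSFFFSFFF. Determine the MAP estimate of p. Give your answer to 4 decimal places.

p̂_MAP = 0.3646

Prior: Beta(11.2, 12).
Data: 3 successes in 15 trials (from the sequence). The binomial likelihood contributes p^3(1−p)^12, so the posterior is Beta(11.2+3, 12+12) = Beta(14.2, 24).
For Beta(a, b) with a, b > 1 the mode is (a−1)/(a+b−2) = 13.2/36.2 ≈ 0.3646.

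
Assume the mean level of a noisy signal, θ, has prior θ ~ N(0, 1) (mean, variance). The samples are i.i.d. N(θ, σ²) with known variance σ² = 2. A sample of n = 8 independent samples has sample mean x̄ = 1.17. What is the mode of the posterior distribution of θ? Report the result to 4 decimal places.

θ̂_MAP = 0.9360

n = 8, x̄ = 1.17.
For a Normal prior and Normal likelihood with known variance, the posterior is Normal; its mode equals its mean, the precision-weighted average.
Prior precision 1/σ₀² = 1/1 = 1; data precision n/σ² = 8/2 = 4.
θ̂ = (1·0 + 4·1.17) / (1 + 4) = 4.68/5 = 0.9360.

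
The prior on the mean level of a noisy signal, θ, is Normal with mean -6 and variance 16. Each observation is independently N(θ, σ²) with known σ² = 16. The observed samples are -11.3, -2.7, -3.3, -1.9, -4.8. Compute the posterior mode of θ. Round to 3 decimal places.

n = 5; x̄ = ((-11.3) + (-2.7) + (-3.3) + (-1.9) + (-4.8))/5 = -24/5 = -4.8.
For a Normal prior and Normal likelihood with known variance, the posterior is Normal; its mode equals its mean, the precision-weighted average.
Prior precision 1/σ₀² = 1/16 = 0.0625; data precision n/σ² = 5/16 = 0.3125.
θ̂ = (0.0625·(-6) + 0.3125·(-4.8)) / (0.0625 + 0.3125) = (-1.875)/0.375 = -5.000.

θ̂_MAP = -5.000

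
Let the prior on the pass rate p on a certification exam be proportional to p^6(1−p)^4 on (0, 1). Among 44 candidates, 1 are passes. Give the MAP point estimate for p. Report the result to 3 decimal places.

p̂_MAP = 0.130

The prior density ∝ p^6(1−p)^4 is the kernel of Beta(7, 5).
Data: 1 success in 44 trials. The binomial likelihood contributes p(1−p)^43, so the posterior is Beta(7+1, 5+43) = Beta(8, 48).
For Beta(a, b) with a, b > 1 the mode is (a−1)/(a+b−2) = 7/54 ≈ 0.130.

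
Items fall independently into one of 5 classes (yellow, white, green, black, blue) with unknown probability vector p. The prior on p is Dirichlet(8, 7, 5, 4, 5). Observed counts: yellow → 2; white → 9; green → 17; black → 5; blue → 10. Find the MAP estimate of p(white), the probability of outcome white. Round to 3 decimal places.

The posterior is Dirichlet(αᵢ + nᵢ) = Dirichlet(10, 16, 22, 9, 15).
For a Dirichlet(a₁,…,a_K) with all aᵢ > 1, the mode has j-th component (aⱼ − 1)/(Σaᵢ − K).
Here Σaᵢ = 72 and K = 5, so p(white) = (16 − 1)/(72 − 5) = 15/67 ≈ 0.224.

MAP estimate of p(white) = 0.224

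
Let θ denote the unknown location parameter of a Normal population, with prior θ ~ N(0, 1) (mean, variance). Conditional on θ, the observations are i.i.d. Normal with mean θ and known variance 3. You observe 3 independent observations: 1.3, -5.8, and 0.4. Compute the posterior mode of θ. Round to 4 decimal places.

n = 3; x̄ = (1.3 + (-5.8) + 0.4)/3 = -4.1/3 = -41/30 ≈ -1.3667.
For a Normal prior and Normal likelihood with known variance, the posterior is Normal; its mode equals its mean, the precision-weighted average.
Prior precision 1/σ₀² = 1/1 = 1; data precision n/σ² = 3/3 = 1.
θ̂ = (1·0 + 1·(-41/30)) / (1 + 1) = (-41/30)/2 = -41/60 ≈ -0.6833.

θ̂_MAP = -0.6833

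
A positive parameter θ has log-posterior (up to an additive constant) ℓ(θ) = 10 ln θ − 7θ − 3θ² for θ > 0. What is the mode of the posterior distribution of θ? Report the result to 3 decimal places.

ℓ'(θ) = 10/θ − 7 − 6θ. Setting this to zero and multiplying by θ: 6θ² + 7θ − 10 = 0.
θ = (−7 + √(7² + 4·6·10)) / (2·6) = (−7 + √289) / 12 = (−7 + 17)/12 = 5/6.
ℓ''(θ) = −10/θ² − 6 < 0, confirming a maximum.

θ̂_MAP = 0.833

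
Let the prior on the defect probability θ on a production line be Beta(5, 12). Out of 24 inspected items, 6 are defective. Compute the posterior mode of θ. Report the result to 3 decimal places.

Prior: Beta(5, 12).
Data: 6 successes in 24 trials. The binomial likelihood contributes θ^6(1−θ)^18, so the posterior is Beta(5+6, 12+18) = Beta(11, 30).
For Beta(a, b) with a, b > 1 the mode is (a−1)/(a+b−2) = 10/39 ≈ 0.256.

θ̂_MAP = 0.256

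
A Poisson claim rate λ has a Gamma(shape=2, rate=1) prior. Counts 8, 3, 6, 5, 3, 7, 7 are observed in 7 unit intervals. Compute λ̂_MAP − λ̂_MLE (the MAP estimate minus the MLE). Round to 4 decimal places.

MAP − MLE = -0.5714

Σxᵢ = 39. Posterior is Gamma(41, 8); MAP = (41−1)/8 = 40/8 ≈ 5.00000.
MLE = x̄ = 39/7 ≈ 5.57143.
Difference = 40/8 − 39/7 = -4/7 ≈ -0.5714.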